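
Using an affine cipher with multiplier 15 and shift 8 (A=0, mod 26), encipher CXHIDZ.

MPJYBT

C(2): 15·2+8=38≡12 → M
X(23): 15·23+8=353≡15 → P
H(7): 15·7+8=113≡9 → J
I(8): 15·8+8=128≡24 → Y
D(3): 15·3+8=53≡1 → B
Z(25): 15·25+8=383≡19 → T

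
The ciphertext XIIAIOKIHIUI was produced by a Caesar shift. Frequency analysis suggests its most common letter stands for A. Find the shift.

The most frequent ciphertext letter is I (appears 6 times).
I is position 8; A is position 0.
Shift = 8.

8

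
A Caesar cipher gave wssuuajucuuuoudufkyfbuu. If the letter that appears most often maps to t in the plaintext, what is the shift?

The most frequent ciphertext letter is u (appears 10 times).
u is position 20; t is position 19.
Shift = 1.

1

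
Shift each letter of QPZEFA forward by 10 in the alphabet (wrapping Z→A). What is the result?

AZJOPK

Q(16): 16+10=26≡0 → A
P(15): 15+10=25 → Z
Z(25): 25+10=35≡9 → J
E(4): 4+10=14 → O
F(5): 5+10=15 → P
A(0): 0+10=10 → K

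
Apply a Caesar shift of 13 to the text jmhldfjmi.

j(9): 9+13=22 → w
m(12): 12+13=25 → z
h(7): 7+13=20 → u
l(11): 11+13=24 → y
d(3): 3+13=16 → q
f(5): 5+13=18 → s
j(9): 9+13=22 → w
m(12): 12+13=25 → z
i(8): 8+13=21 → v

wzuyqswzv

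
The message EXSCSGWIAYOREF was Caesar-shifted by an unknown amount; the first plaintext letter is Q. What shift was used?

From the crib: E(4)−Q(16)=-12≡14, so the shift is 14.

14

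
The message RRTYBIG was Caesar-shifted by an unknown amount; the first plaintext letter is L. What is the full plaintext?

From the crib: R(17)−L(11)=6, so the shift is 6.
Subtract 6 from each ciphertext letter:
R(17): 17−6=11 → L
R(17): 17−6=11 → L
T(19): 19−6=13 → N
Y(24): 24−6=18 → S
B(1): 1−6=-5≡21 → V
I(8): 8−6=2 → C
G(6): 6−6=0 → A

LLNSVCA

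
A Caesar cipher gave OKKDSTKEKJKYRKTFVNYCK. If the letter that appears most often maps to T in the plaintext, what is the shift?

17

The most frequent ciphertext letter is K (appears 7 times).
K is position 10; T is position 19.
Shift = -9≡17.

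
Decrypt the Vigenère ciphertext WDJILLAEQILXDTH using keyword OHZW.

Repeat the key across the ciphertext: OHZWOHZWOHZWOHZ
W(22)−O(14): 8 → I
D(3)−H(7): -4≡22 → W
J(9)−Z(25): -16≡10 → K
I(8)−W(22): -14≡12 → M
L(11)−O(14): -3≡23 → X
L(11)−H(7): 4 → E
A(0)−Z(25): -25≡1 → B
E(4)−W(22): -18≡8 → I
Q(16)−O(14): 2 → C
I(8)−H(7): 1 → B
L(11)−Z(25): -14≡12 → M
X(23)−W(22): 1 → B
D(3)−O(14): -11≡15 → P
T(19)−H(7): 12 → M
H(7)−Z(25): -18≡8 → I

IWKMXEBICBMBPMI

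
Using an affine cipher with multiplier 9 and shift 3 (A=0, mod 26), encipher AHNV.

A(0): 9·0+3=3 → D
H(7): 9·7+3=66≡14 → O
N(13): 9·13+3=120≡16 → Q
V(21): 9·21+3=192≡10 → K

DOQK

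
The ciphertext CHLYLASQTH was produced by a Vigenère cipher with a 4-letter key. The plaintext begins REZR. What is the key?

Subtract each crib letter from the matching ciphertext letter (mod 26):
C(2)−R(17)=-15≡11 → L
H(7)−E(4)=3 → D
L(11)−Z(25)=-14≡12 → M
Y(24)−R(17)=7 → H

LDMH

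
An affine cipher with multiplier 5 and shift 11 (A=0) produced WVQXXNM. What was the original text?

XCBSSQV

The inverse of 5 mod 26 is 21, since 5·21=105≡1. Apply D(y)=21·(y−11) mod 26:
W(22): 21·(22−11)=231≡23 → X
V(21): 21·(21−11)=210≡2 → C
Q(16): 21·(16−11)=105≡1 → B
X(23): 21·(23−11)=252≡18 → S
X(23): 21·(23−11)=252≡18 → S
N(13): 21·(13−11)=42≡16 → Q
M(12): 21·(12−11)=21 → V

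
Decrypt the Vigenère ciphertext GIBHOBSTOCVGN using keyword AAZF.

Repeat the key across the ciphertext: AAZFAAZFAAZFA
G(6)−A(0): 6 → G
I(8)−A(0): 8 → I
B(1)−Z(25): -24≡2 → C
H(7)−F(5): 2 → C
O(14)−A(0): 14 → O
B(1)−A(0): 1 → B
S(18)−Z(25): -7≡19 → T
T(19)−F(5): 14 → O
O(14)−A(0): 14 → O
C(2)−A(0): 2 → C
V(21)−Z(25): -4≡22 → W
G(6)−F(5): 1 → B
N(13)−A(0): 13 → N

GICCOBTOOCWBN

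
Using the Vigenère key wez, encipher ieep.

Repeat the key across the message: wezw
i(8)+w(22): 30≡4 → e
e(4)+e(4): 8 → i
e(4)+z(25): 29≡3 → d
p(15)+w(22): 37≡11 → l

eidl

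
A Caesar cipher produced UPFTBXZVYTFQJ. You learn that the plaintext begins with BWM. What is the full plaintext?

From the crib: U(20)−B(1)=19, so the shift is 19.
Subtract 19 from each ciphertext letter:
U(20): 20−19=1 → B
P(15): 15−19=-4≡22 → W
F(5): 5−19=-14≡12 → M
T(19): 19−19=0 → A
B(1): 1−19=-18≡8 → I
X(23): 23−19=4 → E
Z(25): 25−19=6 → G
V(21): 21−19=2 → C
Y(24): 24−19=5 → F
T(19): 19−19=0 → A
F(5): 5−19=-14≡12 → M
Q(16): 16−19=-3≡23 → X
J(9): 9−19=-10≡16 → Q

BWMAIEGCFAMXQ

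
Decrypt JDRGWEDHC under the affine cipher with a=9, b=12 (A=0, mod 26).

The inverse of 9 mod 26 is 3, since 9·3=27≡1. Apply D(y)=3·(y−12) mod 26:
J(9): 3·(9−12)=-9≡17 → R
D(3): 3·(3−12)=-27≡25 → Z
R(17): 3·(17−12)=15 → P
G(6): 3·(6−12)=-18≡8 → I
W(22): 3·(22−12)=30≡4 → E
E(4): 3·(4−12)=-24≡2 → C
D(3): 3·(3−12)=-27≡25 → Z
H(7): 3·(7−12)=-15≡11 → L
C(2): 3·(2−12)=-30≡22 → W

RZPIECZLW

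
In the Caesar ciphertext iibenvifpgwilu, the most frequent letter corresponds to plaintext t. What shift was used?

15

The most frequent ciphertext letter is i (appears 4 times).
i is position 8; t is position 19.
Shift = -11≡15.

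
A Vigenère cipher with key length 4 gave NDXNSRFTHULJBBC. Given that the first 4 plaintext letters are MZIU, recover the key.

BEPT

Subtract each crib letter from the matching ciphertext letter (mod 26):
N(13)−M(12)=1 → B
D(3)−Z(25)=-22≡4 → E
X(23)−I(8)=15 → P
N(13)−U(20)=-7≡19 → T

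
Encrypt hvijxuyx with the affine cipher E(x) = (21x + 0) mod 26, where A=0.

rzmhpekp

h(7): 21·7+0=147≡17 → r
v(21): 21·21+0=441≡25 → z
i(8): 21·8+0=168≡12 → m
j(9): 21·9+0=189≡7 → h
x(23): 21·23+0=483≡15 → p
u(20): 21·20+0=420≡4 → e
y(24): 21·24+0=504≡10 → k
x(23): 21·23+0=483≡15 → p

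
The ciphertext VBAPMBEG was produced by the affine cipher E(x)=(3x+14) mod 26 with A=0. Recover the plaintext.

LNEJINOG

The inverse of 3 mod 26 is 9, since 3·9=27≡1. Apply D(y)=9·(y−14) mod 26:
V(21): 9·(21−14)=63≡11 → L
B(1): 9·(1−14)=-117≡13 → N
A(0): 9·(0−14)=-126≡4 → E
P(15): 9·(15−14)=9 → J
M(12): 9·(12−14)=-18≡8 → I
B(1): 9·(1−14)=-117≡13 → N
E(4): 9·(4−14)=-90≡14 → O
G(6): 9·(6−14)=-72≡6 → G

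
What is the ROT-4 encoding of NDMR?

RHQV

N(13): 13+4=17 → R
D(3): 3+4=7 → H
M(12): 12+4=16 → Q
R(17): 17+4=21 → V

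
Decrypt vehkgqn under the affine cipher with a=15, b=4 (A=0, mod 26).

pavqogl

The inverse of 15 mod 26 is 7, since 15·7=105≡1. Apply D(y)=7·(y−4) mod 26:
v(21): 7·(21−4)=119≡15 → p
e(4): 7·(4−4)=0 → a
h(7): 7·(7−4)=21 → v
k(10): 7·(10−4)=42≡16 → q
g(6): 7·(6−4)=14 → o
q(16): 7·(16−4)=84≡6 → g
n(13): 7·(13−4)=63≡11 → l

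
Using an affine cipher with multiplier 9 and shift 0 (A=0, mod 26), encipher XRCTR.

X(23): 9·23+0=207≡25 → Z
R(17): 9·17+0=153≡23 → X
C(2): 9·2+0=18 → S
T(19): 9·19+0=171≡15 → P
R(17): 9·17+0=153≡23 → X

ZXSPX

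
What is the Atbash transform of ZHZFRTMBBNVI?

ASAUIGNYYMER

Z(25) → A(0)
H(7) → S(18)
Z(25) → A(0)
F(5) → U(20)
R(17) → I(8)
T(19) → G(6)
M(12) → N(13)
B(1) → Y(24)
B(1) → Y(24)
N(13) → M(12)
V(21) → E(4)
I(8) → R(17)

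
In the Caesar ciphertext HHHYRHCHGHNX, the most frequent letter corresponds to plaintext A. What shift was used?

7

The most frequent ciphertext letter is H (appears 6 times).
H is position 7; A is position 0.
Shift = 7.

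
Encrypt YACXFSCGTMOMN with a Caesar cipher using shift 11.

Y(24): 24+11=35≡9 → J
A(0): 0+11=11 → L
C(2): 2+11=13 → N
X(23): 23+11=34≡8 → I
F(5): 5+11=16 → Q
S(18): 18+11=29≡3 → D
C(2): 2+11=13 → N
G(6): 6+11=17 → R
T(19): 19+11=30≡4 → E
M(12): 12+11=23 → X
O(14): 14+11=25 → Z
M(12): 12+11=23 → X
N(13): 13+11=24 → Y

JLNIQDNREXZXY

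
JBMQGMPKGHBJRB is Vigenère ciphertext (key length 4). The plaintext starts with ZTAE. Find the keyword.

Subtract each crib letter from the matching ciphertext letter (mod 26):
J(9)−Z(25)=-16≡10 → K
B(1)−T(19)=-18≡8 → I
M(12)−A(0)=12 → M
Q(16)−E(4)=12 → M

KIMM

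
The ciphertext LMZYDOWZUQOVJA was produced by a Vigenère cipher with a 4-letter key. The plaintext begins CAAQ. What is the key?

JMZI

Subtract each crib letter from the matching ciphertext letter (mod 26):
L(11)−C(2)=9 → J
M(12)−A(0)=12 → M
Z(25)−A(0)=25 → Z
Y(24)−Q(16)=8 → I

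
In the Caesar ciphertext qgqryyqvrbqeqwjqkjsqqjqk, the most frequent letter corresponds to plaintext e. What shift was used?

12

The most frequent ciphertext letter is q (appears 9 times).
q is position 16; e is position 4.
Shift = 12.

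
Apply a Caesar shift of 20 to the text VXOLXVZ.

V(21): 21+20=41≡15 → P
X(23): 23+20=43≡17 → R
O(14): 14+20=34≡8 → I
L(11): 11+20=31≡5 → F
X(23): 23+20=43≡17 → R
V(21): 21+20=41≡15 → P
Z(25): 25+20=45≡19 → T

PRIFRPT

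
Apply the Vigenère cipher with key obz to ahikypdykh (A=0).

oihyzorzjv

Repeat the key across the message: obzobzobzo
a(0)+o(14): 14 → o
h(7)+b(1): 8 → i
i(8)+z(25): 33≡7 → h
k(10)+o(14): 24 → y
y(24)+b(1): 25 → z
p(15)+z(25): 40≡14 → o
d(3)+o(14): 17 → r
y(24)+b(1): 25 → z
k(10)+z(25): 35≡9 → j
h(7)+o(14): 21 → v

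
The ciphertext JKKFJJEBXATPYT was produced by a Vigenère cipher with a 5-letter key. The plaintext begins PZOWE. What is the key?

Subtract each crib letter from the matching ciphertext letter (mod 26):
J(9)−P(15)=-6≡20 → U
K(10)−Z(25)=-15≡11 → L
K(10)−O(14)=-4≡22 → W
F(5)−W(22)=-17≡9 → J
J(9)−E(4)=5 → F

ULWJF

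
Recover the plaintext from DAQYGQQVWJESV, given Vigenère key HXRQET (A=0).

Repeat the key across the ciphertext: HXRQETHXRQETH
D(3)−H(7): -4≡22 → W
A(0)−X(23): -23≡3 → D
Q(16)−R(17): -1≡25 → Z
Y(24)−Q(16): 8 → I
G(6)−E(4): 2 → C
Q(16)−T(19): -3≡23 → X
Q(16)−H(7): 9 → J
V(21)−X(23): -2≡24 → Y
W(22)−R(17): 5 → F
J(9)−Q(16): -7≡19 → T
E(4)−E(4): 0 → A
S(18)−T(19): -1≡25 → Z
V(21)−H(7): 14 → O

WDZICXJYFTAZO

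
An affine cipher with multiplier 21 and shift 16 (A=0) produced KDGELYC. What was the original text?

WNCSBOI

The inverse of 21 mod 26 is 5, since 21·5=105≡1. Apply D(y)=5·(y−16) mod 26:
K(10): 5·(10−16)=-30≡22 → W
D(3): 5·(3−16)=-65≡13 → N
G(6): 5·(6−16)=-50≡2 → C
E(4): 5·(4−16)=-60≡18 → S
L(11): 5·(11−16)=-25≡1 → B
Y(24): 5·(24−16)=40≡14 → O
C(2): 5·(2−16)=-70≡8 → I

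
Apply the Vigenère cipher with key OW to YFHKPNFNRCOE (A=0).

Repeat the key across the message: OWOWOWOWOWOW
Y(24)+O(14): 38≡12 → M
F(5)+W(22): 27≡1 → B
H(7)+O(14): 21 → V
K(10)+W(22): 32≡6 → G
P(15)+O(14): 29≡3 → D
N(13)+W(22): 35≡9 → J
F(5)+O(14): 19 → T
N(13)+W(22): 35≡9 → J
R(17)+O(14): 31≡5 → F
C(2)+W(22): 24 → Y
O(14)+O(14): 28≡2 → C
E(4)+W(22): 26≡0 → A

MBVGDJTJFYCA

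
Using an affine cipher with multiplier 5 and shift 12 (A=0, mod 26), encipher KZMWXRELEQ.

K(10): 5·10+12=62≡10 → K
Z(25): 5·25+12=137≡7 → H
M(12): 5·12+12=72≡20 → U
W(22): 5·22+12=122≡18 → S
X(23): 5·23+12=127≡23 → X
R(17): 5·17+12=97≡19 → T
E(4): 5·4+12=32≡6 → G
L(11): 5·11+12=67≡15 → P
E(4): 5·4+12=32≡6 → G
Q(16): 5·16+12=92≡14 → O

KHUSXTGPGO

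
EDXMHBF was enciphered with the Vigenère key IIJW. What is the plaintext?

Repeat the key across the ciphertext: IIJWIIJ
E(4)−I(8): -4≡22 → W
D(3)−I(8): -5≡21 → V
X(23)−J(9): 14 → O
M(12)−W(22): -10≡16 → Q
H(7)−I(8): -1≡25 → Z
B(1)−I(8): -7≡19 → T
F(5)−J(9): -4≡22 → W

WVOQZTW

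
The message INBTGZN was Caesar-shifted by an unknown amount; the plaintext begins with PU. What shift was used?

From the crib: I(8)−P(15)=-7≡19, so the shift is 19.

19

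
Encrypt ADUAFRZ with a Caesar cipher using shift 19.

A(0): 0+19=19 → T
D(3): 3+19=22 → W
U(20): 20+19=39≡13 → N
A(0): 0+19=19 → T
F(5): 5+19=24 → Y
R(17): 17+19=36≡10 → K
Z(25): 25+19=44≡18 → S

TWNTYKS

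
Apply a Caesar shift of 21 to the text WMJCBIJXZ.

RHEXWDESU

W(22): 22+21=43≡17 → R
M(12): 12+21=33≡7 → H
J(9): 9+21=30≡4 → E
C(2): 2+21=23 → X
B(1): 1+21=22 → W
I(8): 8+21=29≡3 → D
J(9): 9+21=30≡4 → E
X(23): 23+21=44≡18 → S
Z(25): 25+21=46≡20 → U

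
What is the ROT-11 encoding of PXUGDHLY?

AIFROSWJ

P(15): 15+11=26≡0 → A
X(23): 23+11=34≡8 → I
U(20): 20+11=31≡5 → F
G(6): 6+11=17 → R
D(3): 3+11=14 → O
H(7): 7+11=18 → S
L(11): 11+11=22 → W
Y(24): 24+11=35≡9 → J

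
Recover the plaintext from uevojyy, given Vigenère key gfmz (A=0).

Repeat the key across the ciphertext: gfmzgfm
u(20)−g(6): 14 → o
e(4)−f(5): -1≡25 → z
v(21)−m(12): 9 → j
o(14)−z(25): -11≡15 → p
j(9)−g(6): 3 → d
y(24)−f(5): 19 → t
y(24)−m(12): 12 → m

ozjpdtm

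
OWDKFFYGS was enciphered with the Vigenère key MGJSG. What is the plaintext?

CQUSZTSXA

Repeat the key across the ciphertext: MGJSGMGJS
O(14)−M(12): 2 → C
W(22)−G(6): 16 → Q
D(3)−J(9): -6≡20 → U
K(10)−S(18): -8≡18 → S
F(5)−G(6): -1≡25 → Z
F(5)−M(12): -7≡19 → T
Y(24)−G(6): 18 → S
G(6)−J(9): -3≡23 → X
S(18)−S(18): 0 → A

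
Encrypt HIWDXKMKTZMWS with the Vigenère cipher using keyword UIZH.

Repeat the key across the message: UIZHUIZHUIZHU
H(7)+U(20): 27≡1 → B
I(8)+I(8): 16 → Q
W(22)+Z(25): 47≡21 → V
D(3)+H(7): 10 → K
X(23)+U(20): 43≡17 → R
K(10)+I(8): 18 → S
M(12)+Z(25): 37≡11 → L
K(10)+H(7): 17 → R
T(19)+U(20): 39≡13 → N
Z(25)+I(8): 33≡7 → H
M(12)+Z(25): 37≡11 → L
W(22)+H(7): 29≡3 → D
S(18)+U(20): 38≡12 → M

BQVKRSLRNHLDM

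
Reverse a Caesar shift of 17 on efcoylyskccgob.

e(4): 4−17=-13≡13 → n
f(5): 5−17=-12≡14 → o
c(2): 2−17=-15≡11 → l
o(14): 14−17=-3≡23 → x
y(24): 24−17=7 → h
l(11): 11−17=-6≡20 → u
y(24): 24−17=7 → h
s(18): 18−17=1 → b
k(10): 10−17=-7≡19 → t
c(2): 2−17=-15≡11 → l
c(2): 2−17=-15≡11 → l
g(6): 6−17=-11≡15 → p
o(14): 14−17=-3≡23 → x
b(1): 1−17=-16≡10 → k

nolxhuhbtllpxk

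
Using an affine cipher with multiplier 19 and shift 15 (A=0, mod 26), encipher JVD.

J(9): 19·9+15=186≡4 → E
V(21): 19·21+15=414≡24 → Y
D(3): 19·3+15=72≡20 → U

EYU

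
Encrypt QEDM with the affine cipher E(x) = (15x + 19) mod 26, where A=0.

Q(16): 15·16+19=259≡25 → Z
E(4): 15·4+19=79≡1 → B
D(3): 15·3+19=64≡12 → M
M(12): 15·12+19=199≡17 → R

ZBMR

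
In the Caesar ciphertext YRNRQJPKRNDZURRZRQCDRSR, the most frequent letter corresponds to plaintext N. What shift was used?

4

The most frequent ciphertext letter is R (appears 8 times).
R is position 17; N is position 13.
Shift = 4.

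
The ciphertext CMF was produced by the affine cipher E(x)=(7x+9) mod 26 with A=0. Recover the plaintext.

The inverse of 7 mod 26 is 15, since 7·15=105≡1. Apply D(y)=15·(y−9) mod 26:
C(2): 15·(2−9)=-105≡25 → Z
M(12): 15·(12−9)=45≡19 → T
F(5): 15·(5−9)=-60≡18 → S

ZTS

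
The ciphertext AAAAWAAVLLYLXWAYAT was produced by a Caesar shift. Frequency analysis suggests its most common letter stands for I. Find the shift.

The most frequent ciphertext letter is A (appears 8 times).
A is position 0; I is position 8.
Shift = -8≡18.

18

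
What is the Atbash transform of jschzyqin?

qhxsabjrm

j(9) → q(16)
s(18) → h(7)
c(2) → x(23)
h(7) → s(18)
z(25) → a(0)
y(24) → b(1)
q(16) → j(9)
i(8) → r(17)
n(13) → m(12)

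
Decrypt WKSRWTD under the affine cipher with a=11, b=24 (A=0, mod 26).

OUQXOJR

The inverse of 11 mod 26 is 19, since 11·19=209≡1. Apply D(y)=19·(y−24) mod 26:
W(22): 19·(22−24)=-38≡14 → O
K(10): 19·(10−24)=-266≡20 → U
S(18): 19·(18−24)=-114≡16 → Q
R(17): 19·(17−24)=-133≡23 → X
W(22): 19·(22−24)=-38≡14 → O
T(19): 19·(19−24)=-95≡9 → J
D(3): 19·(3−24)=-399≡17 → R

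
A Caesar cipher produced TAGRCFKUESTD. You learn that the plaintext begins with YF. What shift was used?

21

From the crib: T(19)−Y(24)=-5≡21, so the shift is 21.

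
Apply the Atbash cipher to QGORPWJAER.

JTLIKDQZVI

Q(16) → J(9)
G(6) → T(19)
O(14) → L(11)
R(17) → I(8)
P(15) → K(10)
W(22) → D(3)
J(9) → Q(16)
A(0) → Z(25)
E(4) → V(21)
R(17) → I(8)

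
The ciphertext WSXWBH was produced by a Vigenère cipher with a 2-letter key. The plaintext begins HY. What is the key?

Subtract each crib letter from the matching ciphertext letter (mod 26):
W(22)−H(7)=15 → P
S(18)−Y(24)=-6≡20 → U

PU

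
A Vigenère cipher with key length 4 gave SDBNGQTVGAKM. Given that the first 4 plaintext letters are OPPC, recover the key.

EOML

Subtract each crib letter from the matching ciphertext letter (mod 26):
S(18)−O(14)=4 → E
D(3)−P(15)=-12≡14 → O
B(1)−P(15)=-14≡12 → M
N(13)−C(2)=11 → L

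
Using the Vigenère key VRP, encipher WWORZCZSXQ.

RNDMQRUJML

Repeat the key across the message: VRPVRPVRPV
W(22)+V(21): 43≡17 → R
W(22)+R(17): 39≡13 → N
O(14)+P(15): 29≡3 → D
R(17)+V(21): 38≡12 → M
Z(25)+R(17): 42≡16 → Q
C(2)+P(15): 17 → R
Z(25)+V(21): 46≡20 → U
S(18)+R(17): 35≡9 → J
X(23)+P(15): 38≡12 → M
Q(16)+V(21): 37≡11 → L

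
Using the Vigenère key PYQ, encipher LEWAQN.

ACMPOD

Repeat the key across the message: PYQPYQ
L(11)+P(15): 26≡0 → A
E(4)+Y(24): 28≡2 → C
W(22)+Q(16): 38≡12 → M
A(0)+P(15): 15 → P
Q(16)+Y(24): 40≡14 → O
N(13)+Q(16): 29≡3 → D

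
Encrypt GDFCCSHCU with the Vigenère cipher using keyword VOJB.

BRODXGQDP

Repeat the key across the message: VOJBVOJBV
G(6)+V(21): 27≡1 → B
D(3)+O(14): 17 → R
F(5)+J(9): 14 → O
C(2)+B(1): 3 → D
C(2)+V(21): 23 → X
S(18)+O(14): 32≡6 → G
H(7)+J(9): 16 → Q
C(2)+B(1): 3 → D
U(20)+V(21): 41≡15 → P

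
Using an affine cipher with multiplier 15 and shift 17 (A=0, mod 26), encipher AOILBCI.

RTHAGVH

A(0): 15·0+17=17 → R
O(14): 15·14+17=227≡19 → T
I(8): 15·8+17=137≡7 → H
L(11): 15·11+17=182≡0 → A
B(1): 15·1+17=32≡6 → G
C(2): 15·2+17=47≡21 → V
I(8): 15·8+17=137≡7 → H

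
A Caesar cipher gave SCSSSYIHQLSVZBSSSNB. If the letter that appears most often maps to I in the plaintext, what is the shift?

The most frequent ciphertext letter is S (appears 8 times).
S is position 18; I is position 8.
Shift = 10.

10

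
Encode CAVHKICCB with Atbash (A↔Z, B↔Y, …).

XZESPRXXY

C(2) → X(23)
A(0) → Z(25)
V(21) → E(4)
H(7) → S(18)
K(10) → P(15)
I(8) → R(17)
C(2) → X(23)
C(2) → X(23)
B(1) → Y(24)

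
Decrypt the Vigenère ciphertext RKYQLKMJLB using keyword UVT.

XPFWQRSOSH

Repeat the key across the ciphertext: UVTUVTUVTU
R(17)−U(20): -3≡23 → X
K(10)−V(21): -11≡15 → P
Y(24)−T(19): 5 → F
Q(16)−U(20): -4≡22 → W
L(11)−V(21): -10≡16 → Q
K(10)−T(19): -9≡17 → R
M(12)−U(20): -8≡18 → S
J(9)−V(21): -12≡14 → O
L(11)−T(19): -8≡18 → S
B(1)−U(20): -19≡7 → H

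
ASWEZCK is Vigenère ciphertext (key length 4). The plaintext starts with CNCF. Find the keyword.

YFUZ

Subtract each crib letter from the matching ciphertext letter (mod 26):
A(0)−C(2)=-2≡24 → Y
S(18)−N(13)=5 → F
W(22)−C(2)=20 → U
E(4)−F(5)=-1≡25 → Z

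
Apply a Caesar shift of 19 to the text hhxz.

h(7): 7+19=26≡0 → a
h(7): 7+19=26≡0 → a
x(23): 23+19=42≡16 → q
z(25): 25+19=44≡18 → s

aaqs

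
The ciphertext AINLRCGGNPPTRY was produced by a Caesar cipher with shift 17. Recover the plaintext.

A(0): 0−17=-17≡9 → J
I(8): 8−17=-9≡17 → R
N(13): 13−17=-4≡22 → W
L(11): 11−17=-6≡20 → U
R(17): 17−17=0 → A
C(2): 2−17=-15≡11 → L
G(6): 6−17=-11≡15 → P
G(6): 6−17=-11≡15 → P
N(13): 13−17=-4≡22 → W
P(15): 15−17=-2≡24 → Y
P(15): 15−17=-2≡24 → Y
T(19): 19−17=2 → C
R(17): 17−17=0 → A
Y(24): 24−17=7 → H

JRWUALPPWYYCAH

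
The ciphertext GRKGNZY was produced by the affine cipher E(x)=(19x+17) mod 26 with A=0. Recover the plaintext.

The inverse of 19 mod 26 is 11, since 19·11=209≡1. Apply D(y)=11·(y−17) mod 26:
G(6): 11·(6−17)=-121≡9 → J
R(17): 11·(17−17)=0 → A
K(10): 11·(10−17)=-77≡1 → B
G(6): 11·(6−17)=-121≡9 → J
N(13): 11·(13−17)=-44≡8 → I
Z(25): 11·(25−17)=88≡10 → K
Y(24): 11·(24−17)=77≡25 → Z

JABJIKZ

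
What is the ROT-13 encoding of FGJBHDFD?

STWOUQSQ

F(5): 5+13=18 → S
G(6): 6+13=19 → T
J(9): 9+13=22 → W
B(1): 1+13=14 → O
H(7): 7+13=20 → U
D(3): 3+13=16 → Q
F(5): 5+13=18 → S
D(3): 3+13=16 → Q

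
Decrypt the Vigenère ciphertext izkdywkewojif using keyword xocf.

lliybiizzahdi

Repeat the key across the ciphertext: xocfxocfxocfx
i(8)−x(23): -15≡11 → l
z(25)−o(14): 11 → l
k(10)−c(2): 8 → i
d(3)−f(5): -2≡24 → y
y(24)−x(23): 1 → b
w(22)−o(14): 8 → i
k(10)−c(2): 8 → i
e(4)−f(5): -1≡25 → z
w(22)−x(23): -1≡25 → z
o(14)−o(14): 0 → a
j(9)−c(2): 7 → h
i(8)−f(5): 3 → d
f(5)−x(23): -18≡8 → i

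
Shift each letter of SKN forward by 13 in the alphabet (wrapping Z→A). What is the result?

S(18): 18+13=31≡5 → F
K(10): 10+13=23 → X
N(13): 13+13=26≡0 → A

FXA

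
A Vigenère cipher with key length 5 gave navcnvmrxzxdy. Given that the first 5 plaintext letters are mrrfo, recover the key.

bjexz

Subtract each crib letter from the matching ciphertext letter (mod 26):
n(13)−m(12)=1 → b
a(0)−r(17)=-17≡9 → j
v(21)−r(17)=4 → e
c(2)−f(5)=-3≡23 → x
n(13)−o(14)=-1≡25 → z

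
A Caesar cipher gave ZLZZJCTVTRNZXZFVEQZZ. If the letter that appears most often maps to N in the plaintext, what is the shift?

12

The most frequent ciphertext letter is Z (appears 7 times).
Z is position 25; N is position 13.
Shift = 12.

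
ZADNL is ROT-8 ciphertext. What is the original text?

Z(25): 25−8=17 → R
A(0): 0−8=-8≡18 → S
D(3): 3−8=-5≡21 → V
N(13): 13−8=5 → F
L(11): 11−8=3 → D

RSVFD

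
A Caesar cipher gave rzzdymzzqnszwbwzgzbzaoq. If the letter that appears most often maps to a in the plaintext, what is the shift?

25

The most frequent ciphertext letter is z (appears 8 times).
z is position 25; a is position 0.
Shift = 25.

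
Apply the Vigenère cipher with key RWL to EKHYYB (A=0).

VGSPUM

Repeat the key across the message: RWLRWL
E(4)+R(17): 21 → V
K(10)+W(22): 32≡6 → G
H(7)+L(11): 18 → S
Y(24)+R(17): 41≡15 → P
Y(24)+W(22): 46≡20 → U
B(1)+L(11): 12 → M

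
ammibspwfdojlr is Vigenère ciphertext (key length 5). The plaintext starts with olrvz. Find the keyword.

mbvnc

Subtract each crib letter from the matching ciphertext letter (mod 26):
a(0)−o(14)=-14≡12 → m
m(12)−l(11)=1 → b
m(12)−r(17)=-5≡21 → v
i(8)−v(21)=-13≡13 → n
b(1)−z(25)=-24≡2 → c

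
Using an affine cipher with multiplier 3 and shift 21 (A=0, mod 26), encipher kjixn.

zwtmi

k(10): 3·10+21=51≡25 → z
j(9): 3·9+21=48≡22 → w
i(8): 3·8+21=45≡19 → t
x(23): 3·23+21=90≡12 → m
n(13): 3·13+21=60≡8 → i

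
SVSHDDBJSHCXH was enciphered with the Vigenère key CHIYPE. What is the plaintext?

Repeat the key across the ciphertext: CHIYPECHIYPEC
S(18)−C(2): 16 → Q
V(21)−H(7): 14 → O
S(18)−I(8): 10 → K
H(7)−Y(24): -17≡9 → J
D(3)−P(15): -12≡14 → O
D(3)−E(4): -1≡25 → Z
B(1)−C(2): -1≡25 → Z
J(9)−H(7): 2 → C
S(18)−I(8): 10 → K
H(7)−Y(24): -17≡9 → J
C(2)−P(15): -13≡13 → N
X(23)−E(4): 19 → T
H(7)−C(2): 5 → F

QOKJOZZCKJNTF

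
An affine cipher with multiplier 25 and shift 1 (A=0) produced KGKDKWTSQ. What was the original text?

The inverse of 25 mod 26 is 25, since 25·25=625≡1. Apply D(y)=25·(y−1) mod 26:
K(10): 25·(10−1)=225≡17 → R
G(6): 25·(6−1)=125≡21 → V
K(10): 25·(10−1)=225≡17 → R
D(3): 25·(3−1)=50≡24 → Y
K(10): 25·(10−1)=225≡17 → R
W(22): 25·(22−1)=525≡5 → F
T(19): 25·(19−1)=450≡8 → I
S(18): 25·(18−1)=425≡9 → J
Q(16): 25·(16−1)=375≡11 → L

RVRYRFIJL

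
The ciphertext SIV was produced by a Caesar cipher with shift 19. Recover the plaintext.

ZPC

S(18): 18−19=-1≡25 → Z
I(8): 8−19=-11≡15 → P
V(21): 21−19=2 → C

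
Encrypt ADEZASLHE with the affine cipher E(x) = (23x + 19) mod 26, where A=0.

A(0): 23·0+19=19 → T
D(3): 23·3+19=88≡10 → K
E(4): 23·4+19=111≡7 → H
Z(25): 23·25+19=594≡22 → W
A(0): 23·0+19=19 → T
S(18): 23·18+19=433≡17 → R
L(11): 23·11+19=272≡12 → M
H(7): 23·7+19=180≡24 → Y
E(4): 23·4+19=111≡7 → H

TKHWTRMYH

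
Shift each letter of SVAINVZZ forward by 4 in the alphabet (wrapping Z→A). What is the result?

WZEMRZDD

S(18): 18+4=22 → W
V(21): 21+4=25 → Z
A(0): 0+4=4 → E
I(8): 8+4=12 → M
N(13): 13+4=17 → R
V(21): 21+4=25 → Z
Z(25): 25+4=29≡3 → D
Z(25): 25+4=29≡3 → D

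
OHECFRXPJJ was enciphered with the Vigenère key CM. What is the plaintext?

MVCQDFVDHX

Repeat the key across the ciphertext: CMCMCMCMCM
O(14)−C(2): 12 → M
H(7)−M(12): -5≡21 → V
E(4)−C(2): 2 → C
C(2)−M(12): -10≡16 → Q
F(5)−C(2): 3 → D
R(17)−M(12): 5 → F
X(23)−C(2): 21 → V
P(15)−M(12): 3 → D
J(9)−C(2): 7 → H
J(9)−M(12): -3≡23 → X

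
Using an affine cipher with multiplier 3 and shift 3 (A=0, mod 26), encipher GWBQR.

G(6): 3·6+3=21 → V
W(22): 3·22+3=69≡17 → R
B(1): 3·1+3=6 → G
Q(16): 3·16+3=51≡25 → Z
R(17): 3·17+3=54≡2 → C

VRGZC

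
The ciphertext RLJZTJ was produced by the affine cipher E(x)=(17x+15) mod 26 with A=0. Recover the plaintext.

UMSWOS

The inverse of 17 mod 26 is 23, since 17·23=391≡1. Apply D(y)=23·(y−15) mod 26:
R(17): 23·(17−15)=46≡20 → U
L(11): 23·(11−15)=-92≡12 → M
J(9): 23·(9−15)=-138≡18 → S
Z(25): 23·(25−15)=230≡22 → W
T(19): 23·(19−15)=92≡14 → O
J(9): 23·(9−15)=-138≡18 → S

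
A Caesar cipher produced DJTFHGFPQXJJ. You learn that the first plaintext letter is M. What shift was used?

From the crib: D(3)−M(12)=-9≡17, so the shift is 17.

17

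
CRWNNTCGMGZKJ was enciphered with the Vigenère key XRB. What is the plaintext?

Repeat the key across the ciphertext: XRBXRBXRBXRBX
C(2)−X(23): -21≡5 → F
R(17)−R(17): 0 → A
W(22)−B(1): 21 → V
N(13)−X(23): -10≡16 → Q
N(13)−R(17): -4≡22 → W
T(19)−B(1): 18 → S
C(2)−X(23): -21≡5 → F
G(6)−R(17): -11≡15 → P
M(12)−B(1): 11 → L
G(6)−X(23): -17≡9 → J
Z(25)−R(17): 8 → I
K(10)−B(1): 9 → J
J(9)−X(23): -14≡12 → M

FAVQWSFPLJIJM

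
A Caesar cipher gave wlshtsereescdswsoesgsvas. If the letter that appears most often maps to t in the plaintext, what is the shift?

25

The most frequent ciphertext letter is s (appears 8 times).
s is position 18; t is position 19.
Shift = -1≡25.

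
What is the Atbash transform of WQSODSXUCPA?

W(22) → D(3)
Q(16) → J(9)
S(18) → H(7)
O(14) → L(11)
D(3) → W(22)
S(18) → H(7)
X(23) → C(2)
U(20) → F(5)
C(2) → X(23)
P(15) → K(10)
A(0) → Z(25)

DJHLWHCFXKZ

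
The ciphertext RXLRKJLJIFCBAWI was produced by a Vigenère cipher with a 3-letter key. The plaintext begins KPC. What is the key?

Subtract each crib letter from the matching ciphertext letter (mod 26):
R(17)−K(10)=7 → H
X(23)−P(15)=8 → I
L(11)−C(2)=9 → J

HIJ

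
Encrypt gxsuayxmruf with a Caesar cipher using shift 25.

g(6): 6+25=31≡5 → f
x(23): 23+25=48≡22 → w
s(18): 18+25=43≡17 → r
u(20): 20+25=45≡19 → t
a(0): 0+25=25 → z
y(24): 24+25=49≡23 → x
x(23): 23+25=48≡22 → w
m(12): 12+25=37≡11 → l
r(17): 17+25=42≡16 → q
u(20): 20+25=45≡19 → t
f(5): 5+25=30≡4 → e

fwrtzxwlqte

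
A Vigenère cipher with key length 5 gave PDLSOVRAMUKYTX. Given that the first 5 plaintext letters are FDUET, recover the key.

Subtract each crib letter from the matching ciphertext letter (mod 26):
P(15)−F(5)=10 → K
D(3)−D(3)=0 → A
L(11)−U(20)=-9≡17 → R
S(18)−E(4)=14 → O
O(14)−T(19)=-5≡21 → V

KAROV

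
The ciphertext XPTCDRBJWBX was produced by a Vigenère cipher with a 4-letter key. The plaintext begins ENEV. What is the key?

TCPH

Subtract each crib letter from the matching ciphertext letter (mod 26):
X(23)−E(4)=19 → T
P(15)−N(13)=2 → C
T(19)−E(4)=15 → P
C(2)−V(21)=-19≡7 → H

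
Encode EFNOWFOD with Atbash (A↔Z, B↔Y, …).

E(4) → V(21)
F(5) → U(20)
N(13) → M(12)
O(14) → L(11)
W(22) → D(3)
F(5) → U(20)
O(14) → L(11)
D(3) → W(22)

VUMLDULW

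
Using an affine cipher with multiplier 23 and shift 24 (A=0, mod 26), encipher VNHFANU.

V(21): 23·21+24=507≡13 → N
N(13): 23·13+24=323≡11 → L
H(7): 23·7+24=185≡3 → D
F(5): 23·5+24=139≡9 → J
A(0): 23·0+24=24 → Y
N(13): 23·13+24=323≡11 → L
U(20): 23·20+24=484≡16 → Q

NLDJYLQ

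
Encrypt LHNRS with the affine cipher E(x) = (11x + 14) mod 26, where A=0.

FNBTE

L(11): 11·11+14=135≡5 → F
H(7): 11·7+14=91≡13 → N
N(13): 11·13+14=157≡1 → B
R(17): 11·17+14=201≡19 → T
S(18): 11·18+14=212≡4 → E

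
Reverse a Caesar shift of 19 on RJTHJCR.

R(17): 17−19=-2≡24 → Y
J(9): 9−19=-10≡16 → Q
T(19): 19−19=0 → A
H(7): 7−19=-12≡14 → O
J(9): 9−19=-10≡16 → Q
C(2): 2−19=-17≡9 → J
R(17): 17−19=-2≡24 → Y

YQAOQJY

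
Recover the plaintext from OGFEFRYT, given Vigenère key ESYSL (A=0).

Repeat the key across the ciphertext: ESYSLESY
O(14)−E(4): 10 → K
G(6)−S(18): -12≡14 → O
F(5)−Y(24): -19≡7 → H
E(4)−S(18): -14≡12 → M
F(5)−L(11): -6≡20 → U
R(17)−E(4): 13 → N
Y(24)−S(18): 6 → G
T(19)−Y(24): -5≡21 → V

KOHMUNGV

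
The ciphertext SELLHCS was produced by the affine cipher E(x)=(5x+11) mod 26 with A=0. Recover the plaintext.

The inverse of 5 mod 26 is 21, since 5·21=105≡1. Apply D(y)=21·(y−11) mod 26:
S(18): 21·(18−11)=147≡17 → R
E(4): 21·(4−11)=-147≡9 → J
L(11): 21·(11−11)=0 → A
L(11): 21·(11−11)=0 → A
H(7): 21·(7−11)=-84≡20 → U
C(2): 21·(2−11)=-189≡19 → T
S(18): 21·(18−11)=147≡17 → R

RJAAUTR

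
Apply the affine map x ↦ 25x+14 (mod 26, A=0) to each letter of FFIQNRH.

JJGYBXH

F(5): 25·5+14=139≡9 → J
F(5): 25·5+14=139≡9 → J
I(8): 25·8+14=214≡6 → G
Q(16): 25·16+14=414≡24 → Y
N(13): 25·13+14=339≡1 → B
R(17): 25·17+14=439≡23 → X
H(7): 25·7+14=189≡7 → H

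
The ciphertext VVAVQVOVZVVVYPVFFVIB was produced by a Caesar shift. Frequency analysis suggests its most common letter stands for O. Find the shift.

The most frequent ciphertext letter is V (appears 10 times).
V is position 21; O is position 14.
Shift = 7.

7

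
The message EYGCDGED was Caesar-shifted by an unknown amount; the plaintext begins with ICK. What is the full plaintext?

ICKGHKIH

From the crib: E(4)−I(8)=-4≡22, so the shift is 22.
Subtract 22 from each ciphertext letter:
E(4): 4−22=-18≡8 → I
Y(24): 24−22=2 → C
G(6): 6−22=-16≡10 → K
C(2): 2−22=-20≡6 → G
D(3): 3−22=-19≡7 → H
G(6): 6−22=-16≡10 → K
E(4): 4−22=-18≡8 → I
D(3): 3−22=-19≡7 → H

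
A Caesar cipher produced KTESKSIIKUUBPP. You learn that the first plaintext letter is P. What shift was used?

21

From the crib: K(10)−P(15)=-5≡21, so the shift is 21.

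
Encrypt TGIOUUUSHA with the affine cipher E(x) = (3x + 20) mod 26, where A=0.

T(19): 3·19+20=77≡25 → Z
G(6): 3·6+20=38≡12 → M
I(8): 3·8+20=44≡18 → S
O(14): 3·14+20=62≡10 → K
U(20): 3·20+20=80≡2 → C
U(20): 3·20+20=80≡2 → C
U(20): 3·20+20=80≡2 → C
S(18): 3·18+20=74≡22 → W
H(7): 3·7+20=41≡15 → P
A(0): 3·0+20=20 → U

ZMSKCCCWPU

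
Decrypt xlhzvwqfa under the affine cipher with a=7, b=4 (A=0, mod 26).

The inverse of 7 mod 26 is 15, since 7·15=105≡1. Apply D(y)=15·(y−4) mod 26:
x(23): 15·(23−4)=285≡25 → z
l(11): 15·(11−4)=105≡1 → b
h(7): 15·(7−4)=45≡19 → t
z(25): 15·(25−4)=315≡3 → d
v(21): 15·(21−4)=255≡21 → v
w(22): 15·(22−4)=270≡10 → k
q(16): 15·(16−4)=180≡24 → y
f(5): 15·(5−4)=15 → p
a(0): 15·(0−4)=-60≡18 → s

zbtdvkyps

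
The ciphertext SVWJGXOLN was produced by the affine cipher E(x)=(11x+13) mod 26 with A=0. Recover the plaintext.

The inverse of 11 mod 26 is 19, since 11·19=209≡1. Apply D(y)=19·(y−13) mod 26:
S(18): 19·(18−13)=95≡17 → R
V(21): 19·(21−13)=152≡22 → W
W(22): 19·(22−13)=171≡15 → P
J(9): 19·(9−13)=-76≡2 → C
G(6): 19·(6−13)=-133≡23 → X
X(23): 19·(23−13)=190≡8 → I
O(14): 19·(14−13)=19 → T
L(11): 19·(11−13)=-38≡14 → O
N(13): 19·(13−13)=0 → A

RWPCXITOA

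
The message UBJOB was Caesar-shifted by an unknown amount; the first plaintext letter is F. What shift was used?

From the crib: U(20)−F(5)=15, so the shift is 15.

15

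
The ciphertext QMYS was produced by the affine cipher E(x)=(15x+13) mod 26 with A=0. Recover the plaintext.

VTZJ

The inverse of 15 mod 26 is 7, since 15·7=105≡1. Apply D(y)=7·(y−13) mod 26:
Q(16): 7·(16−13)=21 → V
M(12): 7·(12−13)=-7≡19 → T
Y(24): 7·(24−13)=77≡25 → Z
S(18): 7·(18−13)=35≡9 → J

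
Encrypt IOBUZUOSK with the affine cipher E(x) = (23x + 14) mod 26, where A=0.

QYLGRGYMK

I(8): 23·8+14=198≡16 → Q
O(14): 23·14+14=336≡24 → Y
B(1): 23·1+14=37≡11 → L
U(20): 23·20+14=474≡6 → G
Z(25): 23·25+14=589≡17 → R
U(20): 23·20+14=474≡6 → G
O(14): 23·14+14=336≡24 → Y
S(18): 23·18+14=428≡12 → M
K(10): 23·10+14=244≡10 → K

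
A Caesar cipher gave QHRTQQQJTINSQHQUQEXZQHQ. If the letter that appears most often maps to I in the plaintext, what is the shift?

The most frequent ciphertext letter is Q (appears 9 times).
Q is position 16; I is position 8.
Shift = 8.

8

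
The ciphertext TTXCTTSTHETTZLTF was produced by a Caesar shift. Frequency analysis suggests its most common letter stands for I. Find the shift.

11

The most frequent ciphertext letter is T (appears 8 times).
T is position 19; I is position 8.
Shift = 11.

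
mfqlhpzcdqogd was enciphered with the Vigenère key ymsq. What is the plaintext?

Repeat the key across the ciphertext: ymsqymsqymsqy
m(12)−y(24): -12≡14 → o
f(5)−m(12): -7≡19 → t
q(16)−s(18): -2≡24 → y
l(11)−q(16): -5≡21 → v
h(7)−y(24): -17≡9 → j
p(15)−m(12): 3 → d
z(25)−s(18): 7 → h
c(2)−q(16): -14≡12 → m
d(3)−y(24): -21≡5 → f
q(16)−m(12): 4 → e
o(14)−s(18): -4≡22 → w
g(6)−q(16): -10≡16 → q
d(3)−y(24): -21≡5 → f

otyvjdhmfewqf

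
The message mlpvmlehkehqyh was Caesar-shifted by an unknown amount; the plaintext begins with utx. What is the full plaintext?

utxdutmpsmpygp

From the crib: m(12)−u(20)=-8≡18, so the shift is 18.
Subtract 18 from each ciphertext letter:
m(12): 12−18=-6≡20 → u
l(11): 11−18=-7≡19 → t
p(15): 15−18=-3≡23 → x
v(21): 21−18=3 → d
m(12): 12−18=-6≡20 → u
l(11): 11−18=-7≡19 → t
e(4): 4−18=-14≡12 → m
h(7): 7−18=-11≡15 → p
k(10): 10−18=-8≡18 → s
e(4): 4−18=-14≡12 → m
h(7): 7−18=-11≡15 → p
q(16): 16−18=-2≡24 → y
y(24): 24−18=6 → g
h(7): 7−18=-11≡15 → p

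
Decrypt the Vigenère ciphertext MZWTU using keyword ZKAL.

Repeat the key across the ciphertext: ZKALZ
M(12)−Z(25): -13≡13 → N
Z(25)−K(10): 15 → P
W(22)−A(0): 22 → W
T(19)−L(11): 8 → I
U(20)−Z(25): -5≡21 → V

NPWIV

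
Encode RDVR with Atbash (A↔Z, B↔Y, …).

IWEI

R(17) → I(8)
D(3) → W(22)
V(21) → E(4)
R(17) → I(8)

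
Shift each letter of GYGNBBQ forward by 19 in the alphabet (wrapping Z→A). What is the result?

ZRZGUUJ

G(6): 6+19=25 → Z
Y(24): 24+19=43≡17 → R
G(6): 6+19=25 → Z
N(13): 13+19=32≡6 → G
B(1): 1+19=20 → U
B(1): 1+19=20 → U
Q(16): 16+19=35≡9 → J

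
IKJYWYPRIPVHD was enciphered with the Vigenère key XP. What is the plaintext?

Repeat the key across the ciphertext: XPXPXPXPXPXPX
I(8)−X(23): -15≡11 → L
K(10)−P(15): -5≡21 → V
J(9)−X(23): -14≡12 → M
Y(24)−P(15): 9 → J
W(22)−X(23): -1≡25 → Z
Y(24)−P(15): 9 → J
P(15)−X(23): -8≡18 → S
R(17)−P(15): 2 → C
I(8)−X(23): -15≡11 → L
P(15)−P(15): 0 → A
V(21)−X(23): -2≡24 → Y
H(7)−P(15): -8≡18 → S
D(3)−X(23): -20≡6 → G

LVMJZJSCLAYSG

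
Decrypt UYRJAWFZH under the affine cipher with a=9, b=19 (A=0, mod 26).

The inverse of 9 mod 26 is 3, since 9·3=27≡1. Apply D(y)=3·(y−19) mod 26:
U(20): 3·(20−19)=3 → D
Y(24): 3·(24−19)=15 → P
R(17): 3·(17−19)=-6≡20 → U
J(9): 3·(9−19)=-30≡22 → W
A(0): 3·(0−19)=-57≡21 → V
W(22): 3·(22−19)=9 → J
F(5): 3·(5−19)=-42≡10 → K
Z(25): 3·(25−19)=18 → S
H(7): 3·(7−19)=-36≡16 → Q

DPUWVJKSQ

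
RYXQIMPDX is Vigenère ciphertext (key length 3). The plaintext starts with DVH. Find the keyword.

Subtract each crib letter from the matching ciphertext letter (mod 26):
R(17)−D(3)=14 → O
Y(24)−V(21)=3 → D
X(23)−H(7)=16 → Q

ODQ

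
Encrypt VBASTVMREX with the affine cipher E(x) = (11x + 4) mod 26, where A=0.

V(21): 11·21+4=235≡1 → B
B(1): 11·1+4=15 → P
A(0): 11·0+4=4 → E
S(18): 11·18+4=202≡20 → U
T(19): 11·19+4=213≡5 → F
V(21): 11·21+4=235≡1 → B
M(12): 11·12+4=136≡6 → G
R(17): 11·17+4=191≡9 → J
E(4): 11·4+4=48≡22 → W
X(23): 11·23+4=257≡23 → X

BPEUFBGJWX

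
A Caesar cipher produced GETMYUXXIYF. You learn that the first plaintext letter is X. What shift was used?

9

From the crib: G(6)−X(23)=-17≡9, so the shift is 9.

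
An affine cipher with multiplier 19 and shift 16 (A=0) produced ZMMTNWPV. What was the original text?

The inverse of 19 mod 26 is 11, since 19·11=209≡1. Apply D(y)=11·(y−16) mod 26:
Z(25): 11·(25−16)=99≡21 → V
M(12): 11·(12−16)=-44≡8 → I
M(12): 11·(12−16)=-44≡8 → I
T(19): 11·(19−16)=33≡7 → H
N(13): 11·(13−16)=-33≡19 → T
W(22): 11·(22−16)=66≡14 → O
P(15): 11·(15−16)=-11≡15 → P
V(21): 11·(21−16)=55≡3 → D

VIIHTOPD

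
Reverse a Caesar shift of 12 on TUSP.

T(19): 19−12=7 → H
U(20): 20−12=8 → I
S(18): 18−12=6 → G
P(15): 15−12=3 → D

HIGD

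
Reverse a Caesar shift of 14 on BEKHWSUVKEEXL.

B(1): 1−14=-13≡13 → N
E(4): 4−14=-10≡16 → Q
K(10): 10−14=-4≡22 → W
H(7): 7−14=-7≡19 → T
W(22): 22−14=8 → I
S(18): 18−14=4 → E
U(20): 20−14=6 → G
V(21): 21−14=7 → H
K(10): 10−14=-4≡22 → W
E(4): 4−14=-10≡16 → Q
E(4): 4−14=-10≡16 → Q
X(23): 23−14=9 → J
L(11): 11−14=-3≡23 → X

NQWTIEGHWQQJX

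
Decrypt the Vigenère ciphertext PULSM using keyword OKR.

Repeat the key across the ciphertext: OKROK
P(15)−O(14): 1 → B
U(20)−K(10): 10 → K
L(11)−R(17): -6≡20 → U
S(18)−O(14): 4 → E
M(12)−K(10): 2 → C

BKUEC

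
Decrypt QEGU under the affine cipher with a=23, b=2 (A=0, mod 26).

The inverse of 23 mod 26 is 17, since 23·17=391≡1. Apply D(y)=17·(y−2) mod 26:
Q(16): 17·(16−2)=238≡4 → E
E(4): 17·(4−2)=34≡8 → I
G(6): 17·(6−2)=68≡16 → Q
U(20): 17·(20−2)=306≡20 → U

EIQU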